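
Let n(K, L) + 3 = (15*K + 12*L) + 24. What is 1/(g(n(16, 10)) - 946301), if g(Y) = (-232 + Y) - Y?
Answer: -1/946533 ≈ -1.0565e-6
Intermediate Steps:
n(K, L) = 21 + 12*L + 15*K (n(K, L) = -3 + ((15*K + 12*L) + 24) = -3 + ((12*L + 15*K) + 24) = -3 + (24 + 12*L + 15*K) = 21 + 12*L + 15*K)
g(Y) = -232
1/(g(n(16, 10)) - 946301) = 1/(-232 - 946301) = 1/(-946533) = -1/946533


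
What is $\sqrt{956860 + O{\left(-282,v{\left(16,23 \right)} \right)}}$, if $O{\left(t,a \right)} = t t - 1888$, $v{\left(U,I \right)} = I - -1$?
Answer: $48 \sqrt{449} \approx 1017.1$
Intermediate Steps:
$v{\left(U,I \right)} = 1 + I$ ($v{\left(U,I \right)} = I + 1 = 1 + I$)
$O{\left(t,a \right)} = -1888 + t^{2}$ ($O{\left(t,a \right)} = t^{2} - 1888 = -1888 + t^{2}$)
$\sqrt{956860 + O{\left(-282,v{\left(16,23 \right)} \right)}} = \sqrt{956860 - \left(1888 - \left(-282\right)^{2}\right)} = \sqrt{956860 + \left(-1888 + 79524\right)} = \sqrt{956860 + 77636} = \sqrt{1034496} = 48 \sqrt{449}$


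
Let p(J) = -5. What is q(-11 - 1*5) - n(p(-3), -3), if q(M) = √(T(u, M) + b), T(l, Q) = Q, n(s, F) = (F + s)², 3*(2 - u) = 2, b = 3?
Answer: -64 + I*√13 ≈ -64.0 + 3.6056*I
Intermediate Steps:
u = 4/3 (u = 2 - ⅓*2 = 2 - ⅔ = 4/3 ≈ 1.3333)
q(M) = √(3 + M) (q(M) = √(M + 3) = √(3 + M))
q(-11 - 1*5) - n(p(-3), -3) = √(3 + (-11 - 1*5)) - (-3 - 5)² = √(3 + (-11 - 5)) - 1*(-8)² = √(3 - 16) - 1*64 = √(-13) - 64 = I*√13 - 64 = -64 + I*√13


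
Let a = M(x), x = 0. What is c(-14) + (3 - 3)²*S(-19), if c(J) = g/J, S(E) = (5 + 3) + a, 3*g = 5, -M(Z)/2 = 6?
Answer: -5/42 ≈ -0.11905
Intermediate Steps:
M(Z) = -12 (M(Z) = -2*6 = -12)
a = -12
g = 5/3 (g = (⅓)*5 = 5/3 ≈ 1.6667)
S(E) = -4 (S(E) = (5 + 3) - 12 = 8 - 12 = -4)
c(J) = 5/(3*J)
c(-14) + (3 - 3)²*S(-19) = (5/3)/(-14) + (3 - 3)²*(-4) = (5/3)*(-1/14) + 0²*(-4) = -5/42 + 0*(-4) = -5/42 + 0 = -5/42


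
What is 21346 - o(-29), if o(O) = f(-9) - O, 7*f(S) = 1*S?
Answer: 149228/7 ≈ 21318.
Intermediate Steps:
f(S) = S/7 (f(S) = (1*S)/7 = S/7)
o(O) = -9/7 - O (o(O) = (1/7)*(-9) - O = -9/7 - O)
21346 - o(-29) = 21346 - (-9/7 - 1*(-29)) = 21346 - (-9/7 + 29) = 21346 - 1*194/7 = 21346 - 194/7 = 149228/7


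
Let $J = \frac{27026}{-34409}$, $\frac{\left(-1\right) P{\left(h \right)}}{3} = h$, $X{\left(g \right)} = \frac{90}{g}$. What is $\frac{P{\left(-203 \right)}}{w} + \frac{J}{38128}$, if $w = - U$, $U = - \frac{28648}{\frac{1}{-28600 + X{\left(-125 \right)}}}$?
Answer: $- \frac{35848157866529}{1679605842147018608} \approx -2.1343 \cdot 10^{-5}$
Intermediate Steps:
$P{\left(h \right)} = - 3 h$
$J = - \frac{27026}{34409}$ ($J = 27026 \left(- \frac{1}{34409}\right) = - \frac{27026}{34409} \approx -0.78543$)
$U = \frac{20483835664}{25}$ ($U = - \frac{28648}{\frac{1}{-28600 + \frac{90}{-125}}} = - \frac{28648}{\frac{1}{-28600 + 90 \left(- \frac{1}{125}\right)}} = - \frac{28648}{\frac{1}{-28600 - \frac{18}{25}}} = - \frac{28648}{\frac{1}{- \frac{715018}{25}}} = - \frac{28648}{- \frac{25}{715018}} = \left(-28648\right) \left(- \frac{715018}{25}\right) = \frac{20483835664}{25} \approx 8.1935 \cdot 10^{8}$)
$w = - \frac{20483835664}{25}$ ($w = \left(-1\right) \frac{20483835664}{25} = - \frac{20483835664}{25} \approx -8.1935 \cdot 10^{8}$)
$\frac{P{\left(-203 \right)}}{w} + \frac{J}{38128} = \frac{\left(-3\right) \left(-203\right)}{- \frac{20483835664}{25}} - \frac{27026}{34409 \cdot 38128} = 609 \left(- \frac{25}{20483835664}\right) - \frac{13513}{655973176} = - \frac{15225}{20483835664} - \frac{13513}{655973176} = - \frac{35848157866529}{1679605842147018608}$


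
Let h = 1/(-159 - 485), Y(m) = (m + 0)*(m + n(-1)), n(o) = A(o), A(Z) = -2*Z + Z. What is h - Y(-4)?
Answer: -7729/644 ≈ -12.002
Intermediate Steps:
A(Z) = -Z
n(o) = -o
Y(m) = m*(1 + m) (Y(m) = (m + 0)*(m - 1*(-1)) = m*(m + 1) = m*(1 + m))
h = -1/644 (h = 1/(-644) = -1/644 ≈ -0.0015528)
h - Y(-4) = -1/644 - (-4)*(1 - 4) = -1/644 - (-4)*(-3) = -1/644 - 1*12 = -1/644 - 12 = -7729/644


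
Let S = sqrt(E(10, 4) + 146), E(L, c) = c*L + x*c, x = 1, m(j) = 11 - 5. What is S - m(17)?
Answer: -6 + sqrt(190) ≈ 7.7840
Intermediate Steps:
m(j) = 6
E(L, c) = c + L*c (E(L, c) = c*L + 1*c = L*c + c = c + L*c)
S = sqrt(190) (S = sqrt(4*(1 + 10) + 146) = sqrt(4*11 + 146) = sqrt(44 + 146) = sqrt(190) ≈ 13.784)
S - m(17) = sqrt(190) - 1*6 = sqrt(190) - 6 = -6 + sqrt(190)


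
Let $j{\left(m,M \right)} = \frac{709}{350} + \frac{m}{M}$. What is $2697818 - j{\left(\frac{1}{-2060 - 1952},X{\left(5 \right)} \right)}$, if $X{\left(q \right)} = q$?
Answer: $\frac{1894136595581}{702100} \approx 2.6978 \cdot 10^{6}$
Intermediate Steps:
$j{\left(m,M \right)} = \frac{709}{350} + \frac{m}{M}$ ($j{\left(m,M \right)} = 709 \cdot \frac{1}{350} + \frac{m}{M} = \frac{709}{350} + \frac{m}{M}$)
$2697818 - j{\left(\frac{1}{-2060 - 1952},X{\left(5 \right)} \right)} = 2697818 - \left(\frac{709}{350} + \frac{1}{\left(-2060 - 1952\right) 5}\right) = 2697818 - \left(\frac{709}{350} + \frac{1}{-4012} \cdot \frac{1}{5}\right) = 2697818 - \left(\frac{709}{350} - \frac{1}{20060}\right) = 2697818 - \frac{1422219}{702100} = \frac{1894136595581}{702100}$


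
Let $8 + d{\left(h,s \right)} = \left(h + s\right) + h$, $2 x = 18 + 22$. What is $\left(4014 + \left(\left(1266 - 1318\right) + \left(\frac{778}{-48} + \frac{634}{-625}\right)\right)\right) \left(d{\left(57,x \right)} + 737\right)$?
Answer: $\frac{51065141717}{15000} \approx 3.4043 \cdot 10^{6}$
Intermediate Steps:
$x = 20$ ($x = \frac{18 + 22}{2} = \frac{1}{2} \cdot 40 = 20$)
$d{\left(h,s \right)} = -8 + s + 2 h$ ($d{\left(h,s \right)} = -8 + \left(\left(h + s\right) + h\right) = -8 + \left(s + 2 h\right) = -8 + s + 2 h$)
$\left(4014 + \left(\left(1266 - 1318\right) + \left(\frac{778}{-48} + \frac{634}{-625}\right)\right)\right) \left(d{\left(57,x \right)} + 737\right) = \left(4014 + \left(\left(1266 - 1318\right) + \left(\frac{778}{-48} + \frac{634}{-625}\right)\right)\right) \left(\left(-8 + 20 + 2 \cdot 57\right) + 737\right) = \left(4014 + \left(-52 + \left(778 \left(- \frac{1}{48}\right) + 634 \left(- \frac{1}{625}\right)\right)\right)\right) \left(\left(-8 + 20 + 114\right) + 737\right) = \left(4014 - \frac{1038341}{15000}\right) \left(126 + 737\right) = \left(4014 - \frac{1038341}{15000}\right) 863 = \frac{59171659}{15000} \cdot 863 = \frac{51065141717}{15000}$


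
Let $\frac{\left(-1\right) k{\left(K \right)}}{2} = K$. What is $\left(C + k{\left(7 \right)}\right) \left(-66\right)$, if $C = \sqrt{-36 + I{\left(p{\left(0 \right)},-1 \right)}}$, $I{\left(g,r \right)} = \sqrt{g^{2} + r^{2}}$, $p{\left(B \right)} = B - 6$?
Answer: $924 - 66 \sqrt{-36 + \sqrt{37}} \approx 924.0 - 361.0 i$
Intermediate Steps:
$p{\left(B \right)} = -6 + B$ ($p{\left(B \right)} = B - 6 = -6 + B$)
$k{\left(K \right)} = - 2 K$
$C = \sqrt{-36 + \sqrt{37}}$ ($C = \sqrt{-36 + \sqrt{\left(-6 + 0\right)^{2} + \left(-1\right)^{2}}} = \sqrt{-36 + \sqrt{\left(-6\right)^{2} + 1}} = \sqrt{-36 + \sqrt{36 + 1}} = \sqrt{-36 + \sqrt{37}} \approx 5.4697 i$)
$\left(C + k{\left(7 \right)}\right) \left(-66\right) = \left(\sqrt{-36 + \sqrt{37}} - 14\right) \left(-66\right) = \left(-14 + \sqrt{-36 + \sqrt{37}}\right) \left(-66\right) = 924 - 66 \sqrt{-36 + \sqrt{37}}$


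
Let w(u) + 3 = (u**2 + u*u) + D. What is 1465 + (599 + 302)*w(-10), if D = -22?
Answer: 159140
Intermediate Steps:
w(u) = -25 + 2*u**2 (w(u) = -3 + ((u**2 + u*u) - 22) = -3 + ((u**2 + u**2) - 22) = -3 + (2*u**2 - 22) = -3 + (-22 + 2*u**2) = -25 + 2*u**2)
1465 + (599 + 302)*w(-10) = 1465 + (599 + 302)*(-25 + 2*(-10)**2) = 1465 + 901*(-25 + 2*100) = 1465 + 901*(-25 + 200) = 1465 + 901*175 = 1465 + 157675 = 159140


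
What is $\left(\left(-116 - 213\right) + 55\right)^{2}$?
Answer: $75076$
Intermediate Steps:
$\left(\left(-116 - 213\right) + 55\right)^{2} = \left(-329 + 55\right)^{2} = \left(-274\right)^{2} = 75076$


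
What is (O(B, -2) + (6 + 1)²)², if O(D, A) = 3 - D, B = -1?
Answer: 2809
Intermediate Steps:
(O(B, -2) + (6 + 1)²)² = ((3 - 1*(-1)) + (6 + 1)²)² = ((3 + 1) + 7²)² = (4 + 49)² = 53² = 2809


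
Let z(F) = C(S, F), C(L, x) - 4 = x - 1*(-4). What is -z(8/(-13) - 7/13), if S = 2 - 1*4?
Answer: -89/13 ≈ -6.8462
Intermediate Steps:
S = -2 (S = 2 - 4 = -2)
C(L, x) = 8 + x (C(L, x) = 4 + (x - 1*(-4)) = 4 + (x + 4) = 4 + (4 + x) = 8 + x)
z(F) = 8 + F
-z(8/(-13) - 7/13) = -(8 + (8/(-13) - 7/13)) = -(8 + (8*(-1/13) - 7*1/13)) = -(8 + (-8/13 - 7/13)) = -(8 - 15/13) = -1*89/13 = -89/13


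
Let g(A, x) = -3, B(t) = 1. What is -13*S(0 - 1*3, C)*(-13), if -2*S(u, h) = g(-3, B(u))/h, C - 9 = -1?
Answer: 507/16 ≈ 31.688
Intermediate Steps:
C = 8 (C = 9 - 1 = 8)
S(u, h) = 3/(2*h) (S(u, h) = -(-3)/(2*h) = 3/(2*h))
-13*S(0 - 1*3, C)*(-13) = -39/(2*8)*(-13) = -13*3/16*(-13) = -39/16*(-13) = 507/16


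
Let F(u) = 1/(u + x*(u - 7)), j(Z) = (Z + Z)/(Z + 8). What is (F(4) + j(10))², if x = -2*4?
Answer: 83521/63504 ≈ 1.3152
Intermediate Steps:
x = -8
j(Z) = 2*Z/(8 + Z) (j(Z) = (2*Z)/(8 + Z) = 2*Z/(8 + Z))
F(u) = 1/(56 - 7*u) (F(u) = 1/(u - 8*(u - 7)) = 1/(u - 8*(-7 + u)) = 1/(u + (56 - 8*u)) = 1/(56 - 7*u))
(F(4) + j(10))² = (1/(7*(8 - 1*4)) + 2*10/(8 + 10))² = (1/(7*(8 - 4)) + 2*10/18)² = ((⅐)/4 + 2*10*(1/18))² = ((⅐)*(¼) + 10/9)² = (1/28 + 10/9)² = (289/252)² = 83521/63504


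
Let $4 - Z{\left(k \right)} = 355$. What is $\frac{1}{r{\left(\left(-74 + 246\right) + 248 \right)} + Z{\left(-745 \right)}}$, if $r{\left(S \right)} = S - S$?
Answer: $- \frac{1}{351} \approx -0.002849$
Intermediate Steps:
$Z{\left(k \right)} = -351$ ($Z{\left(k \right)} = 4 - 355 = -351$)
$r{\left(S \right)} = 0$
$\frac{1}{r{\left(\left(-74 + 246\right) + 248 \right)} + Z{\left(-745 \right)}} = \frac{1}{0 - 351} = \frac{1}{-351} = - \frac{1}{351}$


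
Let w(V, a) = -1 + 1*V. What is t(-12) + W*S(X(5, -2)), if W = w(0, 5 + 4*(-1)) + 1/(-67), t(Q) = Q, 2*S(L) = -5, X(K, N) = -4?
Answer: -634/67 ≈ -9.4627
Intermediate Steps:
w(V, a) = -1 + V
S(L) = -5/2 (S(L) = (½)*(-5) = -5/2)
W = -68/67 (W = (-1 + 0) + 1/(-67) = -1 - 1/67 = -68/67 ≈ -1.0149)
t(-12) + W*S(X(5, -2)) = -12 - 68/67*(-5/2) = -12 + 170/67 = -634/67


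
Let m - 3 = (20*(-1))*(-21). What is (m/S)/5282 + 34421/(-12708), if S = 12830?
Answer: -145789938611/53824781655 ≈ -2.7086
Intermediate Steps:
m = 423 (m = 3 + (20*(-1))*(-21) = 3 - 20*(-21) = 3 + 420 = 423)
(m/S)/5282 + 34421/(-12708) = (423/12830)/5282 + 34421/(-12708) = (423*(1/12830))*(1/5282) + 34421*(-1/12708) = (423/12830)*(1/5282) - 34421/12708 = 423/67768060 - 34421/12708 = -145789938611/53824781655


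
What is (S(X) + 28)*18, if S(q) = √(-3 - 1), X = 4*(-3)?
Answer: 504 + 36*I ≈ 504.0 + 36.0*I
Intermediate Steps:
X = -12
S(q) = 2*I (S(q) = √(-4) = 2*I)
(S(X) + 28)*18 = (2*I + 28)*18 = (28 + 2*I)*18 = 504 + 36*I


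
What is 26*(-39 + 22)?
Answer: -442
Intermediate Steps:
26*(-39 + 22) = 26*(-17) = -442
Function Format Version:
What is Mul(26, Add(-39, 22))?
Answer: -442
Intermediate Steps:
Mul(26, Add(-39, 22)) = Mul(26, -17) = -442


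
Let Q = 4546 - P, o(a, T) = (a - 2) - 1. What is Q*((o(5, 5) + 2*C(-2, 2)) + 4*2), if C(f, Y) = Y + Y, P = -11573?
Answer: 290142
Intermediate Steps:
o(a, T) = -3 + a (o(a, T) = (-2 + a) - 1 = -3 + a)
C(f, Y) = 2*Y
Q = 16119 (Q = 4546 - 1*(-11573) = 4546 + 11573 = 16119)
Q*((o(5, 5) + 2*C(-2, 2)) + 4*2) = 16119*(((-3 + 5) + 2*(2*2)) + 4*2) = 16119*((2 + 2*4) + 8) = 16119*((2 + 8) + 8) = 16119*(10 + 8) = 16119*18 = 290142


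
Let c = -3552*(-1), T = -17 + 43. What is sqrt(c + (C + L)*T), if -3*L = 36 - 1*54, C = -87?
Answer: sqrt(1446) ≈ 38.026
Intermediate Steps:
T = 26
L = 6 (L = -(36 - 1*54)/3 = -(36 - 54)/3 = -1/3*(-18) = 6)
c = 3552
sqrt(c + (C + L)*T) = sqrt(3552 + (-87 + 6)*26) = sqrt(3552 - 81*26) = sqrt(3552 - 2106) = sqrt(1446)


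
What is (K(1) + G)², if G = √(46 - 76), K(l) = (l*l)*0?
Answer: -30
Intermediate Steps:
K(l) = 0 (K(l) = l²*0 = 0)
G = I*√30 (G = √(-30) = I*√30 ≈ 5.4772*I)
(K(1) + G)² = (0 + I*√30)² = (I*√30)² = -30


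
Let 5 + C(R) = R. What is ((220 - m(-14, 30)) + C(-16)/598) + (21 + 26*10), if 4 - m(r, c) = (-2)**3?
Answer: 292401/598 ≈ 488.96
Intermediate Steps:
C(R) = -5 + R
m(r, c) = 12 (m(r, c) = 4 - 1*(-2)**3 = 4 - 1*(-8) = 4 + 8 = 12)
((220 - m(-14, 30)) + C(-16)/598) + (21 + 26*10) = ((220 - 1*12) + (-5 - 16)/598) + (21 + 26*10) = ((220 - 12) - 21*1/598) + (21 + 260) = (208 - 21/598) + 281 = 124363/598 + 281 = 292401/598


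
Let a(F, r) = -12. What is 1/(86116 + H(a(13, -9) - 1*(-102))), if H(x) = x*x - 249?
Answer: 1/93967 ≈ 1.0642e-5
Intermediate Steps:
H(x) = -249 + x² (H(x) = x² - 249 = -249 + x²)
1/(86116 + H(a(13, -9) - 1*(-102))) = 1/(86116 + (-249 + (-12 - 1*(-102))²)) = 1/(86116 + (-249 + (-12 + 102)²)) = 1/(86116 + (-249 + 90²)) = 1/(86116 + (-249 + 8100)) = 1/(86116 + 7851) = 1/93967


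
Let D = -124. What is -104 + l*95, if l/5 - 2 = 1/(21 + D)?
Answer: 86663/103 ≈ 841.39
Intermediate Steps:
l = 1025/103 (l = 10 + 5/(21 - 124) = 10 + 5/(-103) = 10 + 5*(-1/103) = 10 - 5/103 = 1025/103 ≈ 9.9515)
-104 + l*95 = -104 + (1025/103)*95 = -104 + 97375/103 = 86663/103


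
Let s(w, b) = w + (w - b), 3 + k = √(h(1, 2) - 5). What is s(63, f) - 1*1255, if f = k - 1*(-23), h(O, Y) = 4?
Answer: -1149 - I ≈ -1149.0 - 1.0*I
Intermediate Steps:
k = -3 + I (k = -3 + √(4 - 5) = -3 + √(-1) = -3 + I ≈ -3.0 + 1.0*I)
f = 20 + I (f = (-3 + I) - 1*(-23) = (-3 + I) + 23 = 20 + I ≈ 20.0 + 1.0*I)
s(w, b) = -b + 2*w
s(63, f) - 1*1255 = (-(20 + I) + 2*63) - 1*1255 = ((-20 - I) + 126) - 1255 = (106 - I) - 1255 = -1149 - I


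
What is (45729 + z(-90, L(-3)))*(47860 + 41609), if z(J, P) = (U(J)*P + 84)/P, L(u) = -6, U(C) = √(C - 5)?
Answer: 4090075335 + 89469*I*√95 ≈ 4.0901e+9 + 8.7204e+5*I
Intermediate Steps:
U(C) = √(-5 + C)
z(J, P) = (84 + P*√(-5 + J))/P (z(J, P) = (√(-5 + J)*P + 84)/P = (P*√(-5 + J) + 84)/P = (84 + P*√(-5 + J))/P)
(45729 + z(-90, L(-3)))*(47860 + 41609) = (45729 + (√(-5 - 90) + 84/(-6)))*(47860 + 41609) = (45729 + (√(-95) + 84*(-⅙)))*89469 = (45729 + (I*√95 - 14))*89469 = (45729 + (-14 + I*√95))*89469 = (45715 + I*√95)*89469 = 4090075335 + 89469*I*√95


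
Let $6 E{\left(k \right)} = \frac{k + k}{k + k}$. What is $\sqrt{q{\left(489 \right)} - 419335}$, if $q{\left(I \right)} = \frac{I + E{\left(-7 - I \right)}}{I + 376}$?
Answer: $\frac{i \sqrt{451809370434}}{1038} \approx 647.56 i$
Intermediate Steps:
$E{\left(k \right)} = \frac{1}{6}$ ($E{\left(k \right)} = \frac{\left(k + k\right) \frac{1}{k + k}}{6} = \frac{2 k \frac{1}{2 k}}{6} = \frac{1}{6} \cdot 1 = \frac{1}{6}$)
$q{\left(I \right)} = \frac{\frac{1}{6} + I}{376 + I}$ ($q{\left(I \right)} = \frac{I + \frac{1}{6}}{I + 376} = \frac{\frac{1}{6} + I}{376 + I}$)
$\sqrt{q{\left(489 \right)} - 419335} = \sqrt{\frac{\frac{1}{6} + 489}{376 + 489} - 419335} = \sqrt{\frac{1}{865} \cdot \frac{2935}{6} - 419335} = \sqrt{\frac{587}{1038} - 419335} = \sqrt{- \frac{435269143}{1038}} = \frac{i \sqrt{451809370434}}{1038}$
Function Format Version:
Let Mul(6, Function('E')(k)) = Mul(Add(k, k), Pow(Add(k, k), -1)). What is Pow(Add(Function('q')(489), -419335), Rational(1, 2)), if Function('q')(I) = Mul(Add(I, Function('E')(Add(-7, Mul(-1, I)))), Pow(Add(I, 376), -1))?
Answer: Mul(Rational(1, 1038), I, Pow(451809370434, Rational(1, 2))) ≈ Mul(647.56, I)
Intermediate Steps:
Function('E')(k) = Rational(1, 6) (Function('E')(k) = Mul(Rational(1, 6), Mul(Add(k, k), Pow(Add(k, k), -1))) = Mul(Rational(1, 6), Mul(Mul(2, k), Pow(Mul(2, k), -1))) = Mul(Rational(1, 6), Mul(Mul(2, k), Mul(Rational(1, 2), Pow(k, -1)))) = Mul(Rational(1, 6), 1) = Rational(1, 6))
Function('q')(I) = Mul(Pow(Add(376, I), -1), Add(Rational(1, 6), I)) (Function('q')(I) = Mul(Add(I, Rational(1, 6)), Pow(Add(I, 376), -1)) = Mul(Add(Rational(1, 6), I), Pow(Add(376, I), -1)) = Mul(Pow(Add(376, I), -1), Add(Rational(1, 6), I)))
Pow(Add(Function('q')(489), -419335), Rational(1, 2)) = Pow(Add(Mul(Pow(Add(376, 489), -1), Add(Rational(1, 6), 489)), -419335), Rational(1, 2)) = Pow(Add(Mul(Pow(865, -1), Rational(2935, 6)), -419335), Rational(1, 2)) = Pow(Add(Mul(Rational(1, 865), Rational(2935, 6)), -419335), Rational(1, 2)) = Pow(Add(Rational(587, 1038), -419335), Rational(1, 2)) = Pow(Rational(-435269143, 1038), Rational(1, 2)) = Mul(Rational(1, 1038), I, Pow(451809370434, Rational(1, 2)))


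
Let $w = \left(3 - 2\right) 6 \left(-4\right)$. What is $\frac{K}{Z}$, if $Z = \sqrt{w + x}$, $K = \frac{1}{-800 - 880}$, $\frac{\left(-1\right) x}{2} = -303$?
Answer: $- \frac{\sqrt{582}}{977760} \approx -2.4673 \cdot 10^{-5}$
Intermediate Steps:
$x = 606$ ($x = \left(-2\right) \left(-303\right) = 606$)
$w = -24$ ($w = 1 \cdot 6 \left(-4\right) = 6 \left(-4\right) = -24$)
$K = - \frac{1}{1680}$ ($K = \frac{1}{-1680} = - \frac{1}{1680} \approx -0.00059524$)
$Z = \sqrt{582}$ ($Z = \sqrt{-24 + 606} = \sqrt{582} \approx 24.125$)
$\frac{K}{Z} = - \frac{1}{1680 \sqrt{582}} = - \frac{\frac{1}{582} \sqrt{582}}{1680} = - \frac{\sqrt{582}}{977760}$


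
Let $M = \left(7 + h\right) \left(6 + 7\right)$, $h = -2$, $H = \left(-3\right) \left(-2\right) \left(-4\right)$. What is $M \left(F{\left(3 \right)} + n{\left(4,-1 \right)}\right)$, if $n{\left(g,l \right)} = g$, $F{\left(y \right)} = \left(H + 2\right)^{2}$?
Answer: $31720$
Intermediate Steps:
$H = -24$ ($H = 6 \left(-4\right) = -24$)
$F{\left(y \right)} = 484$ ($F{\left(y \right)} = \left(-24 + 2\right)^{2} = \left(-22\right)^{2} = 484$)
$M = 65$ ($M = \left(7 - 2\right) \left(6 + 7\right) = 5 \cdot 13 = 65$)
$M \left(F{\left(3 \right)} + n{\left(4,-1 \right)}\right) = 65 \left(484 + 4\right) = 65 \cdot 488 = 31720$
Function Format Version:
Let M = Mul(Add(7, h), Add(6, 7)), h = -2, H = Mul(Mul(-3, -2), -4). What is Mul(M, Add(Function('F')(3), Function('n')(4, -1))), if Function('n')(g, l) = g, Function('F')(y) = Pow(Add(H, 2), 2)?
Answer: 31720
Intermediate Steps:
H = -24 (H = Mul(6, -4) = -24)
Function('F')(y) = 484 (Function('F')(y) = Pow(Add(-24, 2), 2) = Pow(-22, 2) = 484)
M = 65 (M = Mul(Add(7, -2), Add(6, 7)) = Mul(5, 13) = 65)
Mul(M, Add(Function('F')(3), Function('n')(4, -1))) = Mul(65, Add(484, 4)) = Mul(65, 488) = 31720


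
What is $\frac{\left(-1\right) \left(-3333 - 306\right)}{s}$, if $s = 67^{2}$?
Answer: $\frac{3639}{4489} \approx 0.81065$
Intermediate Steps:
$s = 4489$
$\frac{\left(-1\right) \left(-3333 - 306\right)}{s} = \frac{\left(-1\right) \left(-3333 - 306\right)}{4489} = - (-3333 - 306) \frac{1}{4489} = \left(-1\right) \left(-3639\right) \frac{1}{4489} = 3639 \cdot \frac{1}{4489} = \frac{3639}{4489}$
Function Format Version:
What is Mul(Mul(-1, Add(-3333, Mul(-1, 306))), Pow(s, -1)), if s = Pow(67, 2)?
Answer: Rational(3639, 4489) ≈ 0.81065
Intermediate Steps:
s = 4489
Mul(Mul(-1, Add(-3333, Mul(-1, 306))), Pow(s, -1)) = Mul(Mul(-1, Add(-3333, Mul(-1, 306))), Pow(4489, -1)) = Mul(Mul(-1, Add(-3333, -306)), Rational(1, 4489)) = Mul(Mul(-1, -3639), Rational(1, 4489)) = Mul(3639, Rational(1, 4489)) = Rational(3639, 4489)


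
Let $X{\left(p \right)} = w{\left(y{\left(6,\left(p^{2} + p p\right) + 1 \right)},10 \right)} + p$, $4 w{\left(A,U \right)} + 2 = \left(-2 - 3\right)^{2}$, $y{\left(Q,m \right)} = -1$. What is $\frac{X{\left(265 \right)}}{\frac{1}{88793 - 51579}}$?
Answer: $\frac{20151381}{2} \approx 1.0076 \cdot 10^{7}$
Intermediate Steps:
$w{\left(A,U \right)} = \frac{23}{4}$ ($w{\left(A,U \right)} = - \frac{1}{2} + \frac{\left(-2 - 3\right)^{2}}{4} = - \frac{1}{2} + \frac{\left(-5\right)^{2}}{4} = - \frac{1}{2} + \frac{1}{4} \cdot 25 = - \frac{1}{2} + \frac{25}{4} = \frac{23}{4}$)
$X{\left(p \right)} = \frac{23}{4} + p$
$\frac{X{\left(265 \right)}}{\frac{1}{88793 - 51579}} = \frac{\frac{23}{4} + 265}{\frac{1}{88793 - 51579}} = \frac{1083}{4 \cdot \frac{1}{37214}} = \frac{1083 \frac{1}{\frac{1}{37214}}}{4} = \frac{1083}{4} \cdot 37214 = \frac{20151381}{2}$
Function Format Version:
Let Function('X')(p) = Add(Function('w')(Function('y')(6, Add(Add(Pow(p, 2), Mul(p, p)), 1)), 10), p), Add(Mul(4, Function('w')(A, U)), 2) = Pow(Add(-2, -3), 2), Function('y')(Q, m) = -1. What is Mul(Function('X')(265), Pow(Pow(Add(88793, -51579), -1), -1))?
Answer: Rational(20151381, 2) ≈ 1.0076e+7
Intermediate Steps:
Function('w')(A, U) = Rational(23, 4) (Function('w')(A, U) = Add(Rational(-1, 2), Mul(Rational(1, 4), Pow(Add(-2, -3), 2))) = Add(Rational(-1, 2), Mul(Rational(1, 4), Pow(-5, 2))) = Add(Rational(-1, 2), Mul(Rational(1, 4), 25)) = Add(Rational(-1, 2), Rational(25, 4)) = Rational(23, 4))
Function('X')(p) = Add(Rational(23, 4), p)
Mul(Function('X')(265), Pow(Pow(Add(88793, -51579), -1), -1)) = Mul(Add(Rational(23, 4), 265), Pow(Pow(Add(88793, -51579), -1), -1)) = Mul(Rational(1083, 4), Pow(Pow(37214, -1), -1)) = Mul(Rational(1083, 4), Pow(Rational(1, 37214), -1)) = Mul(Rational(1083, 4), 37214) = Rational(20151381, 2)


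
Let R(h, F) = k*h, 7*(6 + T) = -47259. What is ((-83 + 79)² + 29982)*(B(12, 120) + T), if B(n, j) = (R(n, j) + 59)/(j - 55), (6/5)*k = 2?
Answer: -92214211976/455 ≈ -2.0267e+8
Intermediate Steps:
T = -47301/7 (T = -6 + (⅐)*(-47259) = -6 - 47259/7 = -47301/7 ≈ -6757.3)
k = 5/3 (k = (⅚)*2 = 5/3 ≈ 1.6667)
R(h, F) = 5*h/3
B(n, j) = (59 + 5*n/3)/(-55 + j) (B(n, j) = (5*n/3 + 59)/(j - 55) = (59 + 5*n/3)/(-55 + j))
((-83 + 79)² + 29982)*(B(12, 120) + T) = ((-83 + 79)² + 29982)*((177 + 5*12)/(3*(-55 + 120)) - 47301/7) = ((-4)² + 29982)*((⅓)*(177 + 60)/65 - 47301/7) = (16 + 29982)*((⅓)*(1/65)*237 - 47301/7) = 29998*(79/65 - 47301/7) = 29998*(-3074012/455) = -92214211976/455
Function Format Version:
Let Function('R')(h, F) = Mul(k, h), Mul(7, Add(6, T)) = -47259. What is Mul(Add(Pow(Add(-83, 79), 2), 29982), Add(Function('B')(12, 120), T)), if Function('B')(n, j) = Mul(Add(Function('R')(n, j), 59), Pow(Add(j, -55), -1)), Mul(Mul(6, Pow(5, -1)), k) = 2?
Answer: Rational(-92214211976, 455) ≈ -2.0267e+8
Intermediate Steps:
T = Rational(-47301, 7) (T = Add(-6, Mul(Rational(1, 7), -47259)) = Add(-6, Rational(-47259, 7)) = Rational(-47301, 7) ≈ -6757.3)
k = Rational(5, 3) (k = Mul(Rational(5, 6), 2) = Rational(5, 3) ≈ 1.6667)
Function('R')(h, F) = Mul(Rational(5, 3), h)
Function('B')(n, j) = Mul(Pow(Add(-55, j), -1), Add(59, Mul(Rational(5, 3), n))) (Function('B')(n, j) = Mul(Add(Mul(Rational(5, 3), n), 59), Pow(Add(j, -55), -1)) = Mul(Add(59, Mul(Rational(5, 3), n)), Pow(Add(-55, j), -1)) = Mul(Pow(Add(-55, j), -1), Add(59, Mul(Rational(5, 3), n))))
Mul(Add(Pow(Add(-83, 79), 2), 29982), Add(Function('B')(12, 120), T)) = Mul(Add(Pow(Add(-83, 79), 2), 29982), Add(Mul(Rational(1, 3), Pow(Add(-55, 120), -1), Add(177, Mul(5, 12))), Rational(-47301, 7))) = Mul(Add(Pow(-4, 2), 29982), Add(Mul(Rational(1, 3), Pow(65, -1), Add(177, 60)), Rational(-47301, 7))) = Mul(Add(16, 29982), Add(Mul(Rational(1, 3), Rational(1, 65), 237), Rational(-47301, 7))) = Mul(29998, Add(Rational(79, 65), Rational(-47301, 7))) = Mul(29998, Rational(-3074012, 455)) = Rational(-92214211976, 455)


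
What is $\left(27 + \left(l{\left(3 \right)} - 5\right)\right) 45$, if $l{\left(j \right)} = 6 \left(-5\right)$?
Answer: $-360$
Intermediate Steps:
$l{\left(j \right)} = -30$
$\left(27 + \left(l{\left(3 \right)} - 5\right)\right) 45 = \left(27 - 35\right) 45 = \left(-8\right) 45 = -360$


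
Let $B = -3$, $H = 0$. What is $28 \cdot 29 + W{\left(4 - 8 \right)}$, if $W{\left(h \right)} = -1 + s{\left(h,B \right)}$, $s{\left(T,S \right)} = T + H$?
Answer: $807$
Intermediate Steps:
$s{\left(T,S \right)} = T$ ($s{\left(T,S \right)} = T + 0 = T$)
$W{\left(h \right)} = -1 + h$
$28 \cdot 29 + W{\left(4 - 8 \right)} = 28 \cdot 29 + \left(-1 + \left(4 - 8\right)\right) = 812 + \left(-1 + \left(4 - 8\right)\right) = 812 - 5 = 807$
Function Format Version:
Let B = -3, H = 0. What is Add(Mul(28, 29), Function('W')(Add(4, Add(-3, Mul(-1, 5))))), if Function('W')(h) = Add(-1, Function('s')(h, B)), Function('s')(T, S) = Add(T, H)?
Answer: 807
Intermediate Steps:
Function('s')(T, S) = T (Function('s')(T, S) = Add(T, 0) = T)
Function('W')(h) = Add(-1, h)
Add(Mul(28, 29), Function('W')(Add(4, Add(-3, Mul(-1, 5))))) = Add(Mul(28, 29), Add(-1, Add(4, Add(-3, Mul(-1, 5))))) = Add(812, Add(-1, Add(4, Add(-3, -5)))) = Add(812, Add(-1, Add(4, -8))) = Add(812, Add(-1, -4)) = Add(812, -5) = 807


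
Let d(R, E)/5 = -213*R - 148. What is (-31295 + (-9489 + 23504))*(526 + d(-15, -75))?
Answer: -272350080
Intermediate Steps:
d(R, E) = -740 - 1065*R (d(R, E) = 5*(-213*R - 148) = 5*(-148 - 213*R) = -740 - 1065*R)
(-31295 + (-9489 + 23504))*(526 + d(-15, -75)) = (-31295 + (-9489 + 23504))*(526 + (-740 - 1065*(-15))) = (-31295 + 14015)*(526 + (-740 + 15975)) = -17280*(526 + 15235) = -17280*15761 = -272350080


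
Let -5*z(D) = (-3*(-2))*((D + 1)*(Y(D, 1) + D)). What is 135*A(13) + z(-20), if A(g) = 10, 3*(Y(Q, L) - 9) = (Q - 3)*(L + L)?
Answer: 3748/5 ≈ 749.60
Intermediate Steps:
Y(Q, L) = 9 + 2*L*(-3 + Q)/3 (Y(Q, L) = 9 + ((Q - 3)*(L + L))/3 = 9 + ((-3 + Q)*(2*L))/3 = 9 + (2*L*(-3 + Q))/3 = 9 + 2*L*(-3 + Q)/3)
z(D) = -6*(1 + D)*(7 + 5*D/3)/5 (z(D) = -(-3*(-2))*(D + 1)*((9 - 2*1 + (⅔)*1*D) + D)/5 = -6*(1 + D)*((9 - 2 + 2*D/3) + D)/5 = -6*(1 + D)*((7 + 2*D/3) + D)/5 = -6*(1 + D)*(7 + 5*D/3)/5)
135*A(13) + z(-20) = 135*10 + (-42/5 - 2*(-20)² - 52/5*(-20)) = 1350 + (-42/5 - 2*400 + 208) = 1350 + (-42/5 - 800 + 208) = 1350 - 3002/5 = 3748/5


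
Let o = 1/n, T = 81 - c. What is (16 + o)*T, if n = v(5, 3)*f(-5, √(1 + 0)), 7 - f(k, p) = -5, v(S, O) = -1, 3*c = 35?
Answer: 9932/9 ≈ 1103.6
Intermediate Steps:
c = 35/3 (c = (⅓)*35 = 35/3 ≈ 11.667)
f(k, p) = 12 (f(k, p) = 7 - 1*(-5) = 7 + 5 = 12)
n = -12 (n = -1*12 = -12)
T = 208/3 (T = 81 - 1*35/3 = 81 - 35/3 = 208/3 ≈ 69.333)
o = -1/12 (o = 1/(-12) = -1/12 ≈ -0.083333)
(16 + o)*T = (16 - 1/12)*(208/3) = (191/12)*(208/3) = 9932/9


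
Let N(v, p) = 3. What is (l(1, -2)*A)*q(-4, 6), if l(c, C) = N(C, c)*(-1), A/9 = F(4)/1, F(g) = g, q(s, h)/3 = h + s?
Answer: -648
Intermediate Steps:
q(s, h) = 3*h + 3*s (q(s, h) = 3*(h + s) = 3*h + 3*s)
A = 36 (A = 9*(4/1) = 9*(4*1) = 9*4 = 36)
l(c, C) = -3 (l(c, C) = 3*(-1) = -3)
(l(1, -2)*A)*q(-4, 6) = (-3*36)*(3*6 + 3*(-4)) = -108*(18 - 12) = -108*6 = -648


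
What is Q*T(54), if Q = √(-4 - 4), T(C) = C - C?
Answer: 0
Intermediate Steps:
T(C) = 0
Q = 2*I*√2 (Q = √(-8) = 2*I*√2 ≈ 2.8284*I)
Q*T(54) = (2*I*√2)*0 = 0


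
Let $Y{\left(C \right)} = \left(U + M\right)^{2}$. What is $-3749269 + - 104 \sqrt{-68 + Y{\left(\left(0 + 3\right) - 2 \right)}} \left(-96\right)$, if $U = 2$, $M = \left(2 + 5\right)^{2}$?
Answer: $-3749269 + 9984 \sqrt{2533} \approx -3.2468 \cdot 10^{6}$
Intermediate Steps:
$M = 49$ ($M = 7^{2} = 49$)
$Y{\left(C \right)} = 2601$ ($Y{\left(C \right)} = \left(2 + 49\right)^{2} = 51^{2} = 2601$)
$-3749269 + - 104 \sqrt{-68 + Y{\left(\left(0 + 3\right) - 2 \right)}} \left(-96\right) = -3749269 + - 104 \sqrt{-68 + 2601} \left(-96\right) = -3749269 + - 104 \sqrt{2533} \left(-96\right) = -3749269 + 9984 \sqrt{2533}$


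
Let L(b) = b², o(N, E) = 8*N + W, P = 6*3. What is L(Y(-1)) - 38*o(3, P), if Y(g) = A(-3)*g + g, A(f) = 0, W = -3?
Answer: -797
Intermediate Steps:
Y(g) = g (Y(g) = 0*g + g = 0 + g = g)
P = 18
o(N, E) = -3 + 8*N (o(N, E) = 8*N - 3 = -3 + 8*N)
L(Y(-1)) - 38*o(3, P) = (-1)² - 38*(-3 + 8*3) = 1 - 38*(-3 + 24) = 1 - 38*21 = 1 - 798 = -797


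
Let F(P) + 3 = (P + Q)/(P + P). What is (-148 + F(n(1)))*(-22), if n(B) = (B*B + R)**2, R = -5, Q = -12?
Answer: 13277/4 ≈ 3319.3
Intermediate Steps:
n(B) = (-5 + B**2)**2 (n(B) = (B*B - 5)**2 = (B**2 - 5)**2 = (-5 + B**2)**2)
F(P) = -3 + (-12 + P)/(2*P) (F(P) = -3 + (P - 12)/(P + P) = -3 + (-12 + P)/((2*P)) = -3 + (-12 + P)*(1/(2*P)) = -3 + (-12 + P)/(2*P))
(-148 + F(n(1)))*(-22) = (-148 + (-5/2 - 6/(-5 + 1**2)**2))*(-22) = (-148 + (-5/2 - 6/(-5 + 1)**2))*(-22) = (-148 + (-5/2 - 6/((-4)**2)))*(-22) = (-148 + (-5/2 - 6/16))*(-22) = (-148 + (-5/2 - 6*1/16))*(-22) = (-148 + (-5/2 - 3/8))*(-22) = (-148 - 23/8)*(-22) = -1207/8*(-22) = 13277/4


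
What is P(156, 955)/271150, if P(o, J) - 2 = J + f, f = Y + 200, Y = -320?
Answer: 837/271150 ≈ 0.0030869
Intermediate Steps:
f = -120 (f = -320 + 200 = -120)
P(o, J) = -118 + J (P(o, J) = 2 + (J - 120) = 2 + (-120 + J) = -118 + J)
P(156, 955)/271150 = (-118 + 955)/271150 = 837*(1/271150) = 837/271150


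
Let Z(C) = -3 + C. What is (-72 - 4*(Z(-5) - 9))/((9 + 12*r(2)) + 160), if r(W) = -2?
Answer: -4/145 ≈ -0.027586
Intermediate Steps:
(-72 - 4*(Z(-5) - 9))/((9 + 12*r(2)) + 160) = (-72 - 4*((-3 - 5) - 9))/((9 + 12*(-2)) + 160) = (-72 - 4*(-8 - 9))/((9 - 24) + 160) = (-72 - 4*(-17))/(-15 + 160) = (-72 + 68)/145 = -4*1/145 = -4/145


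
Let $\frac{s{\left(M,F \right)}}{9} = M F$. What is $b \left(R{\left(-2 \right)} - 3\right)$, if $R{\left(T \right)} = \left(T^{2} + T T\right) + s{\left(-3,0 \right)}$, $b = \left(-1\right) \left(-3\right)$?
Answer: $15$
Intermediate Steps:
$s{\left(M,F \right)} = 9 F M$ ($s{\left(M,F \right)} = 9 M F = 9 F M$)
$b = 3$
$R{\left(T \right)} = 2 T^{2}$ ($R{\left(T \right)} = \left(T^{2} + T T\right) + 9 \cdot 0 \left(-3\right) = \left(T^{2} + T^{2}\right) + 0 = 2 T^{2} + 0 = 2 T^{2}$)
$b \left(R{\left(-2 \right)} - 3\right) = 3 \left(2 \left(-2\right)^{2} - 3\right) = 3 \left(2 \cdot 4 - 3\right) = 3 \left(8 - 3\right) = 3 \cdot 5 = 15$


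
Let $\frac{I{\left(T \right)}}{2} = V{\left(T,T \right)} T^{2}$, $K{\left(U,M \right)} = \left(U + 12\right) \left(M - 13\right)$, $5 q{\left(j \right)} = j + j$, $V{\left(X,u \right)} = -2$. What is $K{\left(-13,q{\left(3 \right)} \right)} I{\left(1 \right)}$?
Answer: $- \frac{236}{5} \approx -47.2$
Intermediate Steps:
$q{\left(j \right)} = \frac{2 j}{5}$ ($q{\left(j \right)} = \frac{j + j}{5} = \frac{2 j}{5}$)
$K{\left(U,M \right)} = \left(-13 + M\right) \left(12 + U\right)$ ($K{\left(U,M \right)} = \left(12 + U\right) \left(-13 + M\right) = \left(-13 + M\right) \left(12 + U\right)$)
$I{\left(T \right)} = - 4 T^{2}$ ($I{\left(T \right)} = 2 \left(- 2 T^{2}\right) = - 4 T^{2}$)
$K{\left(-13,q{\left(3 \right)} \right)} I{\left(1 \right)} = \left(-156 - -169 + 12 \cdot \frac{2}{5} \cdot 3 + \frac{2}{5} \cdot 3 \left(-13\right)\right) \left(- 4 \cdot 1^{2}\right) = \left(-156 + 169 + 12 \cdot \frac{6}{5} + \frac{6}{5} \left(-13\right)\right) \left(\left(-4\right) 1\right) = \left(-156 + 169 + \frac{72}{5} - \frac{78}{5}\right) \left(-4\right) = \frac{59}{5} \left(-4\right) = - \frac{236}{5}$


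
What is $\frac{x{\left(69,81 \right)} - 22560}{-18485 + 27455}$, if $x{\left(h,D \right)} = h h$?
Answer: $- \frac{5933}{2990} \approx -1.9843$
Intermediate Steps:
$x{\left(h,D \right)} = h^{2}$
$\frac{x{\left(69,81 \right)} - 22560}{-18485 + 27455} = \frac{69^{2} - 22560}{-18485 + 27455} = \frac{4761 - 22560}{8970} = \left(-17799\right) \frac{1}{8970} = - \frac{5933}{2990}$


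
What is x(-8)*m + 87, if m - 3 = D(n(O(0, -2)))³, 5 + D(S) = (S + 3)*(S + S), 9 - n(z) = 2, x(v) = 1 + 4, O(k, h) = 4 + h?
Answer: 12301977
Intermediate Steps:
x(v) = 5
n(z) = 7 (n(z) = 9 - 1*2 = 9 - 2 = 7)
D(S) = -5 + 2*S*(3 + S) (D(S) = -5 + (S + 3)*(S + S) = -5 + (3 + S)*(2*S) = -5 + 2*S*(3 + S))
m = 2460378 (m = 3 + (-5 + 2*7² + 6*7)³ = 3 + (-5 + 2*49 + 42)³ = 3 + (-5 + 98 + 42)³ = 3 + 135³ = 3 + 2460375 = 2460378)
x(-8)*m + 87 = 5*2460378 + 87 = 12301890 + 87 = 12301977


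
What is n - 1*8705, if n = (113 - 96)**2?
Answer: -8416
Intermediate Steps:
n = 289 (n = 17**2 = 289)
n - 1*8705 = 289 - 1*8705 = 289 - 8705 = -8416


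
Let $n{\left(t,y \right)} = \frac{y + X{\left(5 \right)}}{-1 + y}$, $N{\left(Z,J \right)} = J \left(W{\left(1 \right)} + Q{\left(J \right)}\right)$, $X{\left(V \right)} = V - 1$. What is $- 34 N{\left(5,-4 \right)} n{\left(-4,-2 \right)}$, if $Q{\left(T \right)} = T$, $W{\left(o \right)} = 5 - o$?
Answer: $0$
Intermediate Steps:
$X{\left(V \right)} = -1 + V$
$N{\left(Z,J \right)} = J \left(4 + J\right)$ ($N{\left(Z,J \right)} = J \left(\left(5 - 1\right) + J\right) = J \left(4 + J\right)$)
$n{\left(t,y \right)} = \frac{4 + y}{-1 + y}$ ($n{\left(t,y \right)} = \frac{y + \left(-1 + 5\right)}{-1 + y} = \frac{y + 4}{-1 + y} = \frac{4 + y}{-1 + y}$)
$- 34 N{\left(5,-4 \right)} n{\left(-4,-2 \right)} = - 34 \left(- 4 \left(4 - 4\right)\right) \frac{4 - 2}{-1 - 2} = - 34 \left(\left(-4\right) 0\right) \frac{1}{-3} \cdot 2 = \left(-34\right) 0 \left(\left(- \frac{1}{3}\right) 2\right) = 0 \left(- \frac{2}{3}\right) = 0$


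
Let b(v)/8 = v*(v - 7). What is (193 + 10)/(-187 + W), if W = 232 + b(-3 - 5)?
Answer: 203/1005 ≈ 0.20199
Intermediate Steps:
b(v) = 8*v*(-7 + v) (b(v) = 8*(v*(v - 7)) = 8*(v*(-7 + v)) = 8*v*(-7 + v))
W = 1192 (W = 232 + 8*(-3 - 5)*(-7 + (-3 - 5)) = 232 + 8*(-8)*(-7 - 8) = 232 + 8*(-8)*(-15) = 232 + 960 = 1192)
(193 + 10)/(-187 + W) = (193 + 10)/(-187 + 1192) = 203/1005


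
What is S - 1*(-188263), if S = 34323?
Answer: 222586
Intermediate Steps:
S - 1*(-188263) = 34323 - 1*(-188263) = 34323 + 188263 = 222586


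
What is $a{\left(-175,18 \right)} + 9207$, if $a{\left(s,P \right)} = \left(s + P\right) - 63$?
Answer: $8987$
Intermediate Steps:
$a{\left(s,P \right)} = -63 + P + s$ ($a{\left(s,P \right)} = \left(P + s\right) - 63 = -63 + P + s$)
$a{\left(-175,18 \right)} + 9207 = \left(-63 + 18 - 175\right) + 9207 = -220 + 9207 = 8987$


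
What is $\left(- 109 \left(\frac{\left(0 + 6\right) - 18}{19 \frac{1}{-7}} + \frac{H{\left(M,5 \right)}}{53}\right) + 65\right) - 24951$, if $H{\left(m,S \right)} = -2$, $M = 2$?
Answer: $- \frac{25541328}{1007} \approx -25364.0$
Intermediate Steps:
$\left(- 109 \left(\frac{\left(0 + 6\right) - 18}{19 \frac{1}{-7}} + \frac{H{\left(M,5 \right)}}{53}\right) + 65\right) - 24951 = \left(- 109 \left(\frac{\left(0 + 6\right) - 18}{19 \frac{1}{-7}} - \frac{2}{53}\right) + 65\right) - 24951 = \left(- 109 \left(\frac{6 - 18}{19 \left(- \frac{1}{7}\right)} - \frac{2}{53}\right) + 65\right) - 24951 = \left(- 109 \left(- \frac{12}{- \frac{19}{7}} - \frac{2}{53}\right) + 65\right) - 24951 = \left(- 109 \left(\left(-12\right) \left(- \frac{7}{19}\right) - \frac{2}{53}\right) + 65\right) - 24951 = \left(- 109 \left(\frac{84}{19} - \frac{2}{53}\right) + 65\right) - 24951 = \left(\left(-109\right) \frac{4414}{1007} + 65\right) - 24951 = \left(- \frac{481126}{1007} + 65\right) - 24951 = - \frac{415671}{1007} - 24951 = - \frac{25541328}{1007}$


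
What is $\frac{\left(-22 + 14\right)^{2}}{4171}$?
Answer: $\frac{64}{4171} \approx 0.015344$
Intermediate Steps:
$\frac{\left(-22 + 14\right)^{2}}{4171} = \left(-8\right)^{2} \cdot \frac{1}{4171} = 64 \cdot \frac{1}{4171} = \frac{64}{4171}$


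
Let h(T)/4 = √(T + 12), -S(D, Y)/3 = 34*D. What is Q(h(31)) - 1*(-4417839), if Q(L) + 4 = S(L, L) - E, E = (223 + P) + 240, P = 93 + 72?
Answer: 4417207 - 408*√43 ≈ 4.4145e+6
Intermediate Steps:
P = 165
S(D, Y) = -102*D
E = 628 (E = (223 + 165) + 240 = 388 + 240 = 628)
h(T) = 4*√(12 + T) (h(T) = 4*√(T + 12) = 4*√(12 + T))
Q(L) = -632 - 102*L (Q(L) = -4 + (-102*L - 1*628) = -4 + (-102*L - 628) = -4 + (-628 - 102*L) = -632 - 102*L)
Q(h(31)) - 1*(-4417839) = (-632 - 408*√(12 + 31)) - 1*(-4417839) = (-632 - 408*√43) + 4417839 = 4417207 - 408*√43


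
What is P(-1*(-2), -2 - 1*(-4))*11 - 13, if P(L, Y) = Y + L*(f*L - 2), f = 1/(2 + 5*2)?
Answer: -94/3 ≈ -31.333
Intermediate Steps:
f = 1/12 (f = 1/(2 + 10) = 1/12 ≈ 0.083333)
P(L, Y) = Y + L*(-2 + L/12) (P(L, Y) = Y + L*(L/12 - 2) = Y + L*(-2 + L/12))
P(-1*(-2), -2 - 1*(-4))*11 - 13 = ((-2 - 1*(-4)) - (-2)*(-2) + (-1*(-2))²/12)*11 - 13 = ((-2 + 4) - 2*2 + (1/12)*2²)*11 - 13 = (2 - 4 + (1/12)*4)*11 - 13 = (2 - 4 + ⅓)*11 - 13 = -5/3*11 - 13 = -55/3 - 13 = -94/3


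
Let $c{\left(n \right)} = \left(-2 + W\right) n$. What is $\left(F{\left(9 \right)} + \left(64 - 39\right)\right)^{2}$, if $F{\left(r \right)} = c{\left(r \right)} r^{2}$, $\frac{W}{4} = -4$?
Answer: $171531409$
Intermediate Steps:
$W = -16$ ($W = 4 \left(-4\right) = -16$)
$c{\left(n \right)} = - 18 n$ ($c{\left(n \right)} = \left(-2 - 16\right) n = - 18 n$)
$F{\left(r \right)} = - 18 r^{3}$ ($F{\left(r \right)} = - 18 r r^{2} = - 18 r^{3}$)
$\left(F{\left(9 \right)} + \left(64 - 39\right)\right)^{2} = \left(- 18 \cdot 9^{3} + \left(64 - 39\right)\right)^{2} = \left(\left(-18\right) 729 + 25\right)^{2} = \left(-13122 + 25\right)^{2} = \left(-13097\right)^{2} = 171531409$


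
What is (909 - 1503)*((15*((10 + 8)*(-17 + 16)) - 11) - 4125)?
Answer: 2617164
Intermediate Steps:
(909 - 1503)*((15*((10 + 8)*(-17 + 16)) - 11) - 4125) = -594*((15*(18*(-1)) - 11) - 4125) = -594*((15*(-18) - 11) - 4125) = -594*((-270 - 11) - 4125) = -594*(-281 - 4125) = -594*(-4406) = 2617164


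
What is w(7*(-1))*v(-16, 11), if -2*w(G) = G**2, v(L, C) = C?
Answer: -539/2 ≈ -269.50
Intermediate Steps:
w(G) = -G**2/2
w(7*(-1))*v(-16, 11) = -(7*(-1))**2/2*11 = -1/2*(-7)**2*11 = -1/2*49*11 = -49/2*11 = -539/2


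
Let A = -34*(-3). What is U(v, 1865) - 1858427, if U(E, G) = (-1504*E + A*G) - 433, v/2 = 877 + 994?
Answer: -7296598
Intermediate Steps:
v = 3742 (v = 2*(877 + 994) = 2*1871 = 3742)
A = 102
U(E, G) = -433 - 1504*E + 102*G (U(E, G) = (-1504*E + 102*G) - 433 = -433 - 1504*E + 102*G)
U(v, 1865) - 1858427 = (-433 - 1504*3742 + 102*1865) - 1858427 = (-433 - 5627968 + 190230) - 1858427 = -5438171 - 1858427 = -7296598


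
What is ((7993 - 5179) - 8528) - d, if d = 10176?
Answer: -15890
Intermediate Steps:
((7993 - 5179) - 8528) - d = ((7993 - 5179) - 8528) - 1*10176 = (2814 - 8528) - 10176 = -5714 - 10176 = -15890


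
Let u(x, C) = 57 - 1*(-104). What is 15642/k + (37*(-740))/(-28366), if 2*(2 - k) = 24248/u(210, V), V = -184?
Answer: -846579973/3985423 ≈ -212.42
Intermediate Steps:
u(x, C) = 161 (u(x, C) = 57 + 104 = 161)
k = -1686/23 (k = 2 - 12124/161 = 2 - 1/2*3464/23 = 2 - 1732/23 = -1686/23 ≈ -73.304)
15642/k + (37*(-740))/(-28366) = 15642/(-1686/23) + (37*(-740))/(-28366) = 15642*(-23/1686) - 27380*(-1/28366) = -59961/281 + 13690/14183 = -846579973/3985423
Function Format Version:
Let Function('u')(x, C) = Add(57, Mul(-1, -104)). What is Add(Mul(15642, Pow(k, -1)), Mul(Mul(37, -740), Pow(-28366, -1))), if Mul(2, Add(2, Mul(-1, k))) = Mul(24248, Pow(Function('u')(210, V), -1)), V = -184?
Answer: Rational(-846579973, 3985423) ≈ -212.42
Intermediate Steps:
Function('u')(x, C) = 161 (Function('u')(x, C) = Add(57, 104) = 161)
k = Rational(-1686, 23) (k = Add(2, Mul(Rational(-1, 2), Mul(24248, Pow(161, -1)))) = Add(2, Mul(Rational(-1, 2), Mul(24248, Rational(1, 161)))) = Add(2, Mul(Rational(-1, 2), Rational(3464, 23))) = Add(2, Rational(-1732, 23)) = Rational(-1686, 23) ≈ -73.304)
Add(Mul(15642, Pow(k, -1)), Mul(Mul(37, -740), Pow(-28366, -1))) = Add(Mul(15642, Pow(Rational(-1686, 23), -1)), Mul(Mul(37, -740), Pow(-28366, -1))) = Add(Mul(15642, Rational(-23, 1686)), Mul(-27380, Rational(-1, 28366))) = Add(Rational(-59961, 281), Rational(13690, 14183)) = Rational(-846579973, 3985423)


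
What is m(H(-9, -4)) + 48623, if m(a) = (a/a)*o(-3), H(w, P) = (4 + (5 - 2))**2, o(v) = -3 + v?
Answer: 48617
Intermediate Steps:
H(w, P) = 49 (H(w, P) = (4 + 3)**2 = 7**2 = 49)
m(a) = -6 (m(a) = (a/a)*(-3 - 3) = 1*(-6) = -6)
m(H(-9, -4)) + 48623 = -6 + 48623 = 48617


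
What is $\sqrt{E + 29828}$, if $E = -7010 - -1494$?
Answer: $2 \sqrt{6078} \approx 155.92$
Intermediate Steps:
$E = -5516$ ($E = -7010 + 1494 = -5516$)
$\sqrt{E + 29828} = \sqrt{-5516 + 29828} = \sqrt{24312} = 2 \sqrt{6078}$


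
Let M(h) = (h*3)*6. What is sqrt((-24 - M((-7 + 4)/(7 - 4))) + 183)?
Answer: sqrt(177) ≈ 13.304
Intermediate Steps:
M(h) = 18*h (M(h) = (3*h)*6 = 18*h)
sqrt((-24 - M((-7 + 4)/(7 - 4))) + 183) = sqrt((-24 - 18*(-7 + 4)/(7 - 4)) + 183) = sqrt((-24 - 18*(-3/3)) + 183) = sqrt((-24 - 18*(-3*1/3)) + 183) = sqrt((-24 - 18*(-1)) + 183) = sqrt((-24 - 1*(-18)) + 183) = sqrt((-24 + 18) + 183) = sqrt(-6 + 183) = sqrt(177)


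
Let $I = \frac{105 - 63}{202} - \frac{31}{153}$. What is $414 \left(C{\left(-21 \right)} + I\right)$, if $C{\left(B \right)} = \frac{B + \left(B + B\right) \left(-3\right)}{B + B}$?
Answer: $- \frac{1773323}{1717} \approx -1032.8$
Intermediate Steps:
$I = \frac{82}{15453}$ ($I = 42 \cdot \frac{1}{202} - \frac{31}{153} = \frac{21}{101} - \frac{31}{153} = \frac{82}{15453} \approx 0.0053064$)
$C{\left(B \right)} = - \frac{5}{2}$ ($C{\left(B \right)} = \frac{B + 2 B \left(-3\right)}{2 B} = \left(B - 6 B\right) \frac{1}{2 B} = - 5 B \frac{1}{2 B} = - \frac{5}{2}$)
$414 \left(C{\left(-21 \right)} + I\right) = 414 \left(- \frac{5}{2} + \frac{82}{15453}\right) = 414 \left(- \frac{77101}{30906}\right) = - \frac{1773323}{1717}$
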